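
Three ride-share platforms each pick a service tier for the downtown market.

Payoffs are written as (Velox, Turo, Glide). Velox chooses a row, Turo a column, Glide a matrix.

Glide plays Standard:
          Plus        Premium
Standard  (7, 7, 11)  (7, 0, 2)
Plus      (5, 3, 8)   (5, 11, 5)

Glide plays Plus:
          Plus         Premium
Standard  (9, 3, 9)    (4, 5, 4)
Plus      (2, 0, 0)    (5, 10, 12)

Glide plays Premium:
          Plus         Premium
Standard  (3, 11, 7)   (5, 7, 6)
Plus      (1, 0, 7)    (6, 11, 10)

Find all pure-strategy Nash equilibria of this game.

(Standard, Plus, Standard); (Plus, Premium, Plus)

Velox against (Plus, Standard): payoffs 7, 5 → best response Standard.
Velox against (Plus, Plus): payoffs 9, 2 → best response Standard.
Velox against (Plus, Premium): payoffs 3, 1 → best response Standard.
Velox against (Premium, Standard): payoffs 7, 5 → best response Standard.
Velox against (Premium, Plus): payoffs 4, 5 → best response Plus.
Velox against (Premium, Premium): payoffs 5, 6 → best response Plus.
Turo against (Standard, Standard): payoffs 7, 0 → best response Plus.
Turo against (Standard, Plus): payoffs 3, 5 → best response Premium.
Turo against (Standard, Premium): payoffs 11, 7 → best response Plus.
Turo against (Plus, Standard): payoffs 3, 11 → best response Premium.
Turo against (Plus, Plus): payoffs 0, 10 → best response Premium.
Turo against (Plus, Premium): payoffs 0, 11 → best response Premium.
Glide against (Standard, Plus): payoffs 11, 9, 7 → best response Standard.
Glide against (Standard, Premium): payoffs 2, 4, 6 → best response Premium.
Glide against (Plus, Plus): payoffs 8, 0, 7 → best response Standard.
Glide against (Plus, Premium): payoffs 5, 12, 10 → best response Plus.
Mutual best responses: (Standard, Plus, Standard); (Plus, Premium, Plus).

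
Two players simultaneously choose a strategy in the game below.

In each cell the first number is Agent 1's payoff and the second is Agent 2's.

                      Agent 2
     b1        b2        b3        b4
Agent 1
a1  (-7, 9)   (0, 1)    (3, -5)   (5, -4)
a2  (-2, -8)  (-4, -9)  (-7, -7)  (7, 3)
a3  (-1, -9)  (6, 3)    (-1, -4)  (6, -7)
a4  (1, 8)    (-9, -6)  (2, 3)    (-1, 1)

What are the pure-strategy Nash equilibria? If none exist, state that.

Pure-strategy Nash equilibria: (a2, b4), (a3, b2), (a4, b1)

(a1, b1): Agent 1 can switch to a2 (-7 → -2). Not NE.
(a1, b2): Agent 1 can switch to a3 (0 → 6). Not NE.
(a1, b3): Agent 2 can switch to b1 (-5 → 9). Not NE.
(a1, b4): Agent 1 can switch to a2 (5 → 7). Not NE.
(a2, b1): Agent 1 can switch to a3 (-2 → -1). Not NE.
(a2, b2): Agent 1 can switch to a1 (-4 → 0). Not NE.
(a2, b3): Agent 1 can switch to a1 (-7 → 3). Not NE.
(a2, b4): Agent 1 gets 7, best alternative 6; Agent 2 gets 3, best alternative -7. No profitable deviation — NE.
(a3, b1): Agent 1 can switch to a4 (-1 → 1). Not NE.
(a3, b2): Agent 1 gets 6, best alternative 0; Agent 2 gets 3, best alternative -4. No profitable deviation — NE.
(a4, b1): Agent 1 gets 1, best alternative -1; Agent 2 gets 8, best alternative 3. No profitable deviation — NE.
(The remaining 5 profiles each have a profitable deviation by the same check.)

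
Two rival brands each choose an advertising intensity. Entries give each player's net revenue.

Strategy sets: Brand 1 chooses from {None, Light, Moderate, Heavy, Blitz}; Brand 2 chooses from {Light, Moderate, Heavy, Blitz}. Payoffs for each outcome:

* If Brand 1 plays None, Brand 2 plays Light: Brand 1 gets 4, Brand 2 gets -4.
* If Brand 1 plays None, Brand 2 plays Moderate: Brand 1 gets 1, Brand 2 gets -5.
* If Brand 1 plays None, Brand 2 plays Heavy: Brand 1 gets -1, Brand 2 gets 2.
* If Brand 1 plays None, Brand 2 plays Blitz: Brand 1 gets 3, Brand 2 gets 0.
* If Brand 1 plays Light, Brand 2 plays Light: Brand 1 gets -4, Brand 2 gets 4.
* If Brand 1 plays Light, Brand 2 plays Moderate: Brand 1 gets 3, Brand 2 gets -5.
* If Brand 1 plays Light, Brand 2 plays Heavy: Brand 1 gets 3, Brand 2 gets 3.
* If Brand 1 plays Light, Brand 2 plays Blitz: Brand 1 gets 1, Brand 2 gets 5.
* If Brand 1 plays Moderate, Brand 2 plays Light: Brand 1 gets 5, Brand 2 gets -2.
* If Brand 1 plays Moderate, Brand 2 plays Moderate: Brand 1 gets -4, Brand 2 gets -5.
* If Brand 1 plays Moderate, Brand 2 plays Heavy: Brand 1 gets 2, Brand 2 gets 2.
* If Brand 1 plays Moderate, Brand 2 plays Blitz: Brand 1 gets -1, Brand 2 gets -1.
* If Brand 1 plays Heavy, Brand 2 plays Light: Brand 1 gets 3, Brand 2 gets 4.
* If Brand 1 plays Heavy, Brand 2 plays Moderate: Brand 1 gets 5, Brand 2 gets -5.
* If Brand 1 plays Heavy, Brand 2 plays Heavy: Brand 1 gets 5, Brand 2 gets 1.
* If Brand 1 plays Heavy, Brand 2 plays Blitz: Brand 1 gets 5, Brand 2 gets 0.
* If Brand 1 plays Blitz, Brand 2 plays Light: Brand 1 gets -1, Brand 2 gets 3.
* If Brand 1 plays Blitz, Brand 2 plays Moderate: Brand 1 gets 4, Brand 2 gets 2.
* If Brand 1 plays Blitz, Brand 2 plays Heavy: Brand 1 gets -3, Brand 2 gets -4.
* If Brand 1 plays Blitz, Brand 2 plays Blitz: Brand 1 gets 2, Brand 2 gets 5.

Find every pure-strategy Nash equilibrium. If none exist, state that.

No pure-strategy Nash equilibrium.

(None, Light): Brand 1 can switch to Moderate (4 → 5). Not NE.
(None, Moderate): Brand 1 can switch to Light (1 → 3). Not NE.
(None, Heavy): Brand 1 can switch to Light (-1 → 3). Not NE.
(None, Blitz): Brand 1 can switch to Heavy (3 → 5). Not NE.
(Light, Light): Brand 1 can switch to None (-4 → 4). Not NE.
(Light, Moderate): Brand 1 can switch to Heavy (3 → 5). Not NE.
(Light, Heavy): Brand 1 can switch to Heavy (3 → 5). Not NE.
(Light, Blitz): Brand 1 can switch to None (1 → 3). Not NE.
(The remaining 12 profiles each have a profitable deviation by the same check.)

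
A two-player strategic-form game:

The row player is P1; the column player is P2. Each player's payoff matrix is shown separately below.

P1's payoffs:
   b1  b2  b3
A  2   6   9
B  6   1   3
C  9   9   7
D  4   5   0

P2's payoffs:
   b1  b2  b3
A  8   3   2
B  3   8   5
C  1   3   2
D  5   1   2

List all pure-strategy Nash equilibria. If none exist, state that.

Mark each player's best response to every combination of opponents' strategies; a profile where every player is best-responding is a pure Nash equilibrium.
P1 against b1: payoffs 2, 6, 9, 4 → best response C.
P1 against b2: payoffs 6, 1, 9, 5 → best response C.
P1 against b3: payoffs 9, 3, 7, 0 → best response A.
P2 against A: payoffs 8, 3, 2 → best response b1.
P2 against B: payoffs 3, 8, 5 → best response b2.
P2 against C: payoffs 1, 3, 2 → best response b2.
P2 against D: payoffs 5, 1, 2 → best response b1.
Mutual best responses: (C, b2).

The unique pure-strategy Nash equilibrium is (C, b2).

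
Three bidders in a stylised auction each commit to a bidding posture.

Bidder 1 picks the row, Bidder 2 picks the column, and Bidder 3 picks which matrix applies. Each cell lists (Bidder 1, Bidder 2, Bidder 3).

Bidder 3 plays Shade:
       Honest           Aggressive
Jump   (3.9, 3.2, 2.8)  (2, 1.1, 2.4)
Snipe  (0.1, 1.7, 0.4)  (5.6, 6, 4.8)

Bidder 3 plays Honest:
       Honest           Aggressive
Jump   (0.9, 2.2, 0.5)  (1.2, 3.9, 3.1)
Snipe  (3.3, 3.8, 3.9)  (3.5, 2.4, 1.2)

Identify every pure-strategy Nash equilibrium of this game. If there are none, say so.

(Jump, Honest, Shade) and (Snipe, Honest, Honest) and (Snipe, Aggressive, Shade)

Check each profile: it is a Nash equilibrium iff no player can strictly gain by switching unilaterally.
(Jump, Honest, Shade): Bidder 1 gets 3.9, best alternative 0.1; Bidder 2 gets 3.2, best alternative 1.1; Bidder 3 gets 2.8, best alternative 0.5. No profitable deviation — NE.
(Jump, Honest, Honest): Bidder 1 can switch to Snipe (0.9 → 3.3). Not NE.
(Jump, Aggressive, Shade): Bidder 1 can switch to Snipe (2 → 5.6). Not NE.
(Jump, Aggressive, Honest): Bidder 1 can switch to Snipe (1.2 → 3.5). Not NE.
(Snipe, Honest, Shade): Bidder 1 can switch to Jump (0.1 → 3.9). Not NE.
(Snipe, Honest, Honest): Bidder 1 gets 3.3, best alternative 0.9; Bidder 2 gets 3.8, best alternative 2.4; Bidder 3 gets 3.9, best alternative 0.4. No profitable deviation — NE.
(Snipe, Aggressive, Shade): Bidder 1 gets 5.6, best alternative 2; Bidder 2 gets 6, best alternative 1.7; Bidder 3 gets 4.8, best alternative 1.2. No profitable deviation — NE.
(Snipe, Aggressive, Honest): Bidder 2 can switch to Honest (2.4 → 3.8). Not NE.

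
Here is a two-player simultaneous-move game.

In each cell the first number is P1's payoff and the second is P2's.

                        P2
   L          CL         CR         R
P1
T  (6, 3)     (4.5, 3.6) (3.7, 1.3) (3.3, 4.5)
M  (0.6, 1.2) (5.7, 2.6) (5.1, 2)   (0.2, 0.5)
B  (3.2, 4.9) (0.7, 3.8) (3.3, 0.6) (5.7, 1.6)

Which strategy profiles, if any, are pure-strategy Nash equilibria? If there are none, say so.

(M, CL)

P1 against L: payoffs 6, 0.6, 3.2 → best response T.
P1 against CL: payoffs 4.5, 5.7, 0.7 → best response M.
P1 against CR: payoffs 3.7, 5.1, 3.3 → best response M.
P1 against R: payoffs 3.3, 0.2, 5.7 → best response B.
P2 against T: payoffs 3, 3.6, 1.3, 4.5 → best response R.
P2 against M: payoffs 1.2, 2.6, 2, 0.5 → best response CL.
P2 against B: payoffs 4.9, 3.8, 0.6, 1.6 → best response L.
Mutual best responses: (M, CL).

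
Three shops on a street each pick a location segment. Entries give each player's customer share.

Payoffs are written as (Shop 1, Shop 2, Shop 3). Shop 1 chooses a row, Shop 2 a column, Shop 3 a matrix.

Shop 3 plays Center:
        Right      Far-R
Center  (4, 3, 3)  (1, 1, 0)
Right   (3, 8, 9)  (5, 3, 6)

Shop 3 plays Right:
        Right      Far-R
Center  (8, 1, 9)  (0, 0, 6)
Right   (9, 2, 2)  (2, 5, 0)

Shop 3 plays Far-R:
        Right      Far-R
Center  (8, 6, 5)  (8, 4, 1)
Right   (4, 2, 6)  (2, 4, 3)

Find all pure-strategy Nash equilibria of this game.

There is no pure-strategy Nash equilibrium.

For each strategy profile, look for a profitable unilateral deviation.
(Center, Right, Center): Shop 3 can switch to Right (3 → 9). Not NE.
(Center, Right, Right): Shop 1 can switch to Right (8 → 9). Not NE.
(Center, Right, Far-R): Shop 3 can switch to Right (5 → 9). Not NE.
(Center, Far-R, Center): Shop 1 can switch to Right (1 → 5). Not NE.
(Center, Far-R, Right): Shop 1 can switch to Right (0 → 2). Not NE.
(Center, Far-R, Far-R): Shop 2 can switch to Right (4 → 6). Not NE.
(Right, Right, Center): Shop 1 can switch to Center (3 → 4). Not NE.
(Right, Right, Right): Shop 2 can switch to Far-R (2 → 5). Not NE.
(Right, Right, Far-R): Shop 1 can switch to Center (4 → 8). Not NE.
(Right, Far-R, Center): Shop 2 can switch to Right (3 → 8). Not NE.
(The remaining 2 profiles each have a profitable deviation by the same check.)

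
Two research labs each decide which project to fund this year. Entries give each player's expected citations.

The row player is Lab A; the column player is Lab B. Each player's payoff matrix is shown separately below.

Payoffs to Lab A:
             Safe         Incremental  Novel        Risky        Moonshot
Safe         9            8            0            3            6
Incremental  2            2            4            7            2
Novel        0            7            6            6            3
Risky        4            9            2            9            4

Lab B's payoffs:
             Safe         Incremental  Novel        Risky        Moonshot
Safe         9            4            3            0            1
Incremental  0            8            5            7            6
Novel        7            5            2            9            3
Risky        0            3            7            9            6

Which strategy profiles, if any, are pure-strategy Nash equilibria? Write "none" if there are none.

Lab A against Safe: payoffs 9, 2, 0, 4 → best response Safe.
Lab A against Incremental: payoffs 8, 2, 7, 9 → best response Risky.
Lab A against Novel: payoffs 0, 4, 6, 2 → best response Novel.
Lab A against Risky: payoffs 3, 7, 6, 9 → best response Risky.
Lab A against Moonshot: payoffs 6, 2, 3, 4 → best response Safe.
Lab B against Safe: payoffs 9, 4, 3, 0, 1 → best response Safe.
Lab B against Incremental: payoffs 0, 8, 5, 7, 6 → best response Incremental.
Lab B against Novel: payoffs 7, 5, 2, 9, 3 → best response Risky.
Lab B against Risky: payoffs 0, 3, 7, 9, 6 → best response Risky.
Mutual best responses: (Safe, Safe); (Risky, Risky).

The pure Nash equilibria are (Safe, Safe) and (Risky, Risky).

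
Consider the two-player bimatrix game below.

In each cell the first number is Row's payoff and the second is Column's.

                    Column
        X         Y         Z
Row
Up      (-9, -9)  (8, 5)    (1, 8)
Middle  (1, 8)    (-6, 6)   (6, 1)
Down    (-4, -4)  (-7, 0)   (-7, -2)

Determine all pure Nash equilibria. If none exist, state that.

Pure NE: (Middle, X)

Row against X: payoffs -9, 1, -4 → best response Middle.
Row against Y: payoffs 8, -6, -7 → best response Up.
Row against Z: payoffs 1, 6, -7 → best response Middle.
Column against Up: payoffs -9, 5, 8 → best response Z.
Column against Middle: payoffs 8, 6, 1 → best response X.
Column against Down: payoffs -4, 0, -2 → best response Y.
Mutual best responses: (Middle, X).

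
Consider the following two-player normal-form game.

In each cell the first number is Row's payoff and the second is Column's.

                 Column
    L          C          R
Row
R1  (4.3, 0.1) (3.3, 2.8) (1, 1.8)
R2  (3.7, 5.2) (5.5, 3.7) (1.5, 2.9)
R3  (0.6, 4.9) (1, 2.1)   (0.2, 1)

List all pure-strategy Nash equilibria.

For each player, find the best response to each opponent profile; mutual best responses are the pure NE.
Row against L: payoffs 4.3, 3.7, 0.6 → best response R1.
Row against C: payoffs 3.3, 5.5, 1 → best response R2.
Row against R: payoffs 1, 1.5, 0.2 → best response R2.
Column against R1: payoffs 0.1, 2.8, 1.8 → best response C.
Column against R2: payoffs 5.2, 3.7, 2.9 → best response L.
Column against R3: payoffs 4.9, 2.1, 1 → best response L.
No profile is a mutual best response for all players.

This game has no pure Nash equilibrium.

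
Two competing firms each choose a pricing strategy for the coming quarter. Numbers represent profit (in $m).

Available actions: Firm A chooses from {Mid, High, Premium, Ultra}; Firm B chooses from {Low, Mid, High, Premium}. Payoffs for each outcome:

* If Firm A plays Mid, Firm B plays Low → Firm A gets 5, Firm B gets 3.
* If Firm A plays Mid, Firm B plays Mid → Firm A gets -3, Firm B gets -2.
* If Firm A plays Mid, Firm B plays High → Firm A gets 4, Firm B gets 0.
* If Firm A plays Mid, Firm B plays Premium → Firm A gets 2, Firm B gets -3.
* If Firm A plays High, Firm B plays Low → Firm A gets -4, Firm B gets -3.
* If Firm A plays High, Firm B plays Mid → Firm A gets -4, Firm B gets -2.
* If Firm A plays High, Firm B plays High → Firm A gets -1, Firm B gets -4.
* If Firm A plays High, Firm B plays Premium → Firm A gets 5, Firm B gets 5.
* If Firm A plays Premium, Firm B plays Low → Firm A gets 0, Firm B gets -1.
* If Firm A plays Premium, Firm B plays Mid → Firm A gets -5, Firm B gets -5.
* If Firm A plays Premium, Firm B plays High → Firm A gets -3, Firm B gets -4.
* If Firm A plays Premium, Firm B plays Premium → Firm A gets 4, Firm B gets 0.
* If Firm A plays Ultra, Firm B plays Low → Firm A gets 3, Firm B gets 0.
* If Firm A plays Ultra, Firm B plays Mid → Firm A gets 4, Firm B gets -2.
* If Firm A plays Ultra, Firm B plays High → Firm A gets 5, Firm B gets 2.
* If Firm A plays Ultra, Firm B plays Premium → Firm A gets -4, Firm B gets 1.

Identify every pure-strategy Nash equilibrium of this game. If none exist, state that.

Firm A against Low: payoffs 5, -4, 0, 3 → best response Mid.
Firm A against Mid: payoffs -3, -4, -5, 4 → best response Ultra.
Firm A against High: payoffs 4, -1, -3, 5 → best response Ultra.
Firm A against Premium: payoffs 2, 5, 4, -4 → best response High.
Firm B against Mid: payoffs 3, -2, 0, -3 → best response Low.
Firm B against High: payoffs -3, -2, -4, 5 → best response Premium.
Firm B against Premium: payoffs -1, -5, -4, 0 → best response Premium.
Firm B against Ultra: payoffs 0, -2, 2, 1 → best response High.
Mutual best responses: (Mid, Low); (High, Premium); (Ultra, High).

The pure Nash equilibria are (Mid, Low) and (High, Premium) and (Ultra, High).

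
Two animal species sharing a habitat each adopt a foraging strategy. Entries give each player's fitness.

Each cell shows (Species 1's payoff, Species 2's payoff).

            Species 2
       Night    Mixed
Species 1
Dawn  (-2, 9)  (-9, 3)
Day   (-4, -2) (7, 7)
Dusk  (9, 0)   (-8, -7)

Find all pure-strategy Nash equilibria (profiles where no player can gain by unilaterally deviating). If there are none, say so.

Species 1 against Night: payoffs -2, -4, 9 → best response Dusk.
Species 1 against Mixed: payoffs -9, 7, -8 → best response Day.
Species 2 against Dawn: payoffs 9, 3 → best response Night.
Species 2 against Day: payoffs -2, 7 → best response Mixed.
Species 2 against Dusk: payoffs 0, -7 → best response Night.
Mutual best responses: (Day, Mixed); (Dusk, Night).

The pure Nash equilibria are (Day, Mixed), (Dusk, Night).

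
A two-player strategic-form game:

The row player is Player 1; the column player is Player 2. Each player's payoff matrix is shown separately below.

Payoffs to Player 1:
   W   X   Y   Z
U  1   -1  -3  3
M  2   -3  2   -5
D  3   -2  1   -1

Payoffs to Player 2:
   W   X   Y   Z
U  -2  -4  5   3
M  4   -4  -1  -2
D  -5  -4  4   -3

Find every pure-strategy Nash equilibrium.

Mark each player's best response to every combination of opponents' strategies; a profile where every player is best-responding is a pure Nash equilibrium.
Player 1 against W: payoffs 1, 2, 3 → best response D.
Player 1 against X: payoffs -1, -3, -2 → best response U.
Player 1 against Y: payoffs -3, 2, 1 → best response M.
Player 1 against Z: payoffs 3, -5, -1 → best response U.
Player 2 against U: payoffs -2, -4, 5, 3 → best response Y.
Player 2 against M: payoffs 4, -4, -1, -2 → best response W.
Player 2 against D: payoffs -5, -4, 4, -3 → best response Y.
No profile is a mutual best response for all players.

This game has no pure Nash equilibrium.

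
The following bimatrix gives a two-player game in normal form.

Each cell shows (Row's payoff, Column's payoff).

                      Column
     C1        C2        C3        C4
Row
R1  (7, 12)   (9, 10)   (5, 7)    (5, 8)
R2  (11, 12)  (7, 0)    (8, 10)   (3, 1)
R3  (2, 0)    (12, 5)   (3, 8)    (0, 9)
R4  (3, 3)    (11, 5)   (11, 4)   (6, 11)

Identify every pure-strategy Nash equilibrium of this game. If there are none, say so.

Pure-strategy Nash equilibria: (R2, C1); (R4, C4)

For each strategy profile, look for a profitable unilateral deviation.
(R1, C1): Row can switch to R2 (7 → 11). Not NE.
(R1, C2): Row can switch to R3 (9 → 12). Not NE.
(R1, C3): Row can switch to R2 (5 → 8). Not NE.
(R1, C4): Row can switch to R4 (5 → 6). Not NE.
(R2, C1): Row gets 11, best alternative 7; Column gets 12, best alternative 10. No profitable deviation — NE.
(R2, C2): Row can switch to R1 (7 → 9). Not NE.
(R2, C3): Row can switch to R4 (8 → 11). Not NE.
(R4, C4): Row gets 6, best alternative 5; Column gets 11, best alternative 5. No profitable deviation — NE.
(The remaining 8 profiles each have a profitable deviation by the same check.)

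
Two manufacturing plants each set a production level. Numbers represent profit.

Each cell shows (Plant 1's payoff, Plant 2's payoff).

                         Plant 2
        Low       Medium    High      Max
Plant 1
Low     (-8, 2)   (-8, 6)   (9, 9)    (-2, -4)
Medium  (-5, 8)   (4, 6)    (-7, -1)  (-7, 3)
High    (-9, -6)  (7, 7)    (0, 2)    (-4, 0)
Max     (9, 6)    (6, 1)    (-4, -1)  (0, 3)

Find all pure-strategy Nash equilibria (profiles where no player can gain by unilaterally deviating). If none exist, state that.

(Low, Low): Plant 1 can switch to Medium (-8 → -5). Not NE.
(Low, Medium): Plant 1 can switch to Medium (-8 → 4). Not NE.
(Low, High): Plant 1 gets 9, best alternative 0; Plant 2 gets 9, best alternative 6. No profitable deviation — NE.
(Low, Max): Plant 1 can switch to Max (-2 → 0). Not NE.
(Medium, Low): Plant 1 can switch to Max (-5 → 9). Not NE.
(Medium, Medium): Plant 1 can switch to High (4 → 7). Not NE.
(Medium, High): Plant 1 can switch to Low (-7 → 9). Not NE.
(Medium, Max): Plant 1 can switch to Low (-7 → -2). Not NE.
(High, Low): Plant 1 can switch to Low (-9 → -8). Not NE.
(High, Medium): Plant 1 gets 7, best alternative 6; Plant 2 gets 7, best alternative 2. No profitable deviation — NE.
(High, High): Plant 1 can switch to Low (0 → 9). Not NE.
(High, Max): Plant 1 can switch to Low (-4 → -2). Not NE.
(Max, Low): Plant 1 gets 9, best alternative -5; Plant 2 gets 6, best alternative 3. No profitable deviation — NE.
(The remaining 3 profiles each have a profitable deviation by the same check.)

Pure-strategy Nash equilibria: (Low, High), (High, Medium), (Max, Low)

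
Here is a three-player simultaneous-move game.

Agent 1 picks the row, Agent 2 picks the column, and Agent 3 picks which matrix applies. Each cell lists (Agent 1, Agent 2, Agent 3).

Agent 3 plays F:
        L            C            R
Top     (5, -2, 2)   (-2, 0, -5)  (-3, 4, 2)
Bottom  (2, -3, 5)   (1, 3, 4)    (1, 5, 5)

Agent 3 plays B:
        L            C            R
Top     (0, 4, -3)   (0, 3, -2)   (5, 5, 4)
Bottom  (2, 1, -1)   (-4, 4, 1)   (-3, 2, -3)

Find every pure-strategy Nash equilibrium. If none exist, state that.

Check each profile: it is a Nash equilibrium iff no player can strictly gain by switching unilaterally.
(Top, L, F): Agent 2 can switch to C (-2 → 0). Not NE.
(Top, L, B): Agent 1 can switch to Bottom (0 → 2). Not NE.
(Top, C, F): Agent 1 can switch to Bottom (-2 → 1). Not NE.
(Top, C, B): Agent 2 can switch to L (3 → 4). Not NE.
(Top, R, F): Agent 1 can switch to Bottom (-3 → 1). Not NE.
(Top, R, B): Agent 1 gets 5, best alternative -3; Agent 2 gets 5, best alternative 4; Agent 3 gets 4, best alternative 2. No profitable deviation — NE.
(Bottom, L, F): Agent 1 can switch to Top (2 → 5). Not NE.
(Bottom, R, F): Agent 1 gets 1, best alternative -3; Agent 2 gets 5, best alternative 3; Agent 3 gets 5, best alternative -3. No profitable deviation — NE.
(The remaining 4 profiles each have a profitable deviation by the same check.)

Pure-strategy Nash equilibria: (Top, R, B), (Bottom, R, F)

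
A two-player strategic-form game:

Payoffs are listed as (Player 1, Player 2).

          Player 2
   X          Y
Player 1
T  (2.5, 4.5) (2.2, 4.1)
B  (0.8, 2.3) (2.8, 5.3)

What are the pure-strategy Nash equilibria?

The pure Nash equilibria are (T, X); (B, Y).

(T, X): Player 1 gets 2.5, best alternative 0.8; Player 2 gets 4.5, best alternative 4.1. No profitable deviation — NE.
(T, Y): Player 1 can switch to B (2.2 → 2.8). Not NE.
(B, X): Player 1 can switch to T (0.8 → 2.5). Not NE.
(B, Y): Player 1 gets 2.8, best alternative 2.2; Player 2 gets 5.3, best alternative 2.3. No profitable deviation — NE.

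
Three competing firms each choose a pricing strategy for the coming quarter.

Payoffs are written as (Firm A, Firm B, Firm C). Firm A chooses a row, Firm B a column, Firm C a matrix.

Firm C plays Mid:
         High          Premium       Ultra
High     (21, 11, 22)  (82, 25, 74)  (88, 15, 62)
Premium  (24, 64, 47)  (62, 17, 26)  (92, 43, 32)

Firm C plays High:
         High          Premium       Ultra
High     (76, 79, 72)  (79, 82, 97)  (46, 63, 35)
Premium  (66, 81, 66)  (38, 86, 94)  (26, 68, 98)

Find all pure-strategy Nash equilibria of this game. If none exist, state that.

Firm A against (High, Mid): payoffs 21, 24 → best response Premium.
Firm A against (High, High): payoffs 76, 66 → best response High.
Firm A against (Premium, Mid): payoffs 82, 62 → best response High.
Firm A against (Premium, High): payoffs 79, 38 → best response High.
Firm A against (Ultra, Mid): payoffs 88, 92 → best response Premium.
Firm A against (Ultra, High): payoffs 46, 26 → best response High.
Firm B against (High, Mid): payoffs 11, 25, 15 → best response Premium.
Firm B against (High, High): payoffs 79, 82, 63 → best response Premium.
Firm B against (Premium, Mid): payoffs 64, 17, 43 → best response High.
Firm B against (Premium, High): payoffs 81, 86, 68 → best response Premium.
Firm C against (High, High): payoffs 22, 72 → best response High.
Firm C against (High, Premium): payoffs 74, 97 → best response High.
Firm C against (High, Ultra): payoffs 62, 35 → best response Mid.
Firm C against (Premium, High): payoffs 47, 66 → best response High.
Firm C against (Premium, Premium): payoffs 26, 94 → best response High.
Firm C against (Premium, Ultra): payoffs 32, 98 → best response High.
Mutual best responses: (High, Premium, High).

(High, Premium, High)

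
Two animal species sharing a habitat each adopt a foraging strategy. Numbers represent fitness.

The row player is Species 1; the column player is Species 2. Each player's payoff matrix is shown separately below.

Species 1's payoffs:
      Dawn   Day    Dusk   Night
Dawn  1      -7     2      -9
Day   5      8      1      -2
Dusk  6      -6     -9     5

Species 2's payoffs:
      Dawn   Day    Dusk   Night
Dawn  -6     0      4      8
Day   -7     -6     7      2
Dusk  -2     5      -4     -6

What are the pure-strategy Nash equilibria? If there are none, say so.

Species 1 against Dawn: payoffs 1, 5, 6 → best response Dusk.
Species 1 against Day: payoffs -7, 8, -6 → best response Day.
Species 1 against Dusk: payoffs 2, 1, -9 → best response Dawn.
Species 1 against Night: payoffs -9, -2, 5 → best response Dusk.
Species 2 against Dawn: payoffs -6, 0, 4, 8 → best response Night.
Species 2 against Day: payoffs -7, -6, 7, 2 → best response Dusk.
Species 2 against Dusk: payoffs -2, 5, -4, -6 → best response Day.
No profile is a mutual best response for all players.

No pure-strategy Nash equilibrium.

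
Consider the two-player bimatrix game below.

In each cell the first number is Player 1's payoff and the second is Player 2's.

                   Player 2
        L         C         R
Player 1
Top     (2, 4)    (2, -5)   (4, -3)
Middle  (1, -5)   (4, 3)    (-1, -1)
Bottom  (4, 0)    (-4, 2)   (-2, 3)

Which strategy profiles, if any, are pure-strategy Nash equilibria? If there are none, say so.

The unique pure-strategy Nash equilibrium is (Middle, C).

(Top, L): Player 1 can switch to Bottom (2 → 4). Not NE.
(Top, C): Player 1 can switch to Middle (2 → 4). Not NE.
(Top, R): Player 2 can switch to L (-3 → 4). Not NE.
(Middle, L): Player 1 can switch to Top (1 → 2). Not NE.
(Middle, C): Player 1 gets 4, best alternative 2; Player 2 gets 3, best alternative -1. No profitable deviation — NE.
(Middle, R): Player 1 can switch to Top (-1 → 4). Not NE.
(Bottom, L): Player 2 can switch to C (0 → 2). Not NE.
(Bottom, C): Player 1 can switch to Top (-4 → 2). Not NE.
(Bottom, R): Player 1 can switch to Top (-2 → 4). Not NE.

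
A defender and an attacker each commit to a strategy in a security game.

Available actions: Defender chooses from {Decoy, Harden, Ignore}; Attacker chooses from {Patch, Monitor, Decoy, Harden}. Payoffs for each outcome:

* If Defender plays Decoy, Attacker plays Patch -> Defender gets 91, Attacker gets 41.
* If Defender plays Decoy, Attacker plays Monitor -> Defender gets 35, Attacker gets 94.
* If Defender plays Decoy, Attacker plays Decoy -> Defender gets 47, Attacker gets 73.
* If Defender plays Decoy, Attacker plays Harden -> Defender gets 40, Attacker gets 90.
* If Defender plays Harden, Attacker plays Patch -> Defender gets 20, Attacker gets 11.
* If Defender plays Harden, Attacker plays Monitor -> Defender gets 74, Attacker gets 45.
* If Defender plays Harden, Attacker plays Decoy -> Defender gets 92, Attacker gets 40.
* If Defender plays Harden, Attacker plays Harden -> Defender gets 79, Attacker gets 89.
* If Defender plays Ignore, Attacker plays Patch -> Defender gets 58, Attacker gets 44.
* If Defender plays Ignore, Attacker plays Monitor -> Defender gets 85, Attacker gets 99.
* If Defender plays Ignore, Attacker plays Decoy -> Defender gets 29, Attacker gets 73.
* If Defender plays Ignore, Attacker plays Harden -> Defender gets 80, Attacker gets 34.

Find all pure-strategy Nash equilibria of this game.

For each player, find the best response to each opponent profile; mutual best responses are the pure NE.
Defender against Patch: payoffs 91, 20, 58 → best response Decoy.
Defender against Monitor: payoffs 35, 74, 85 → best response Ignore.
Defender against Decoy: payoffs 47, 92, 29 → best response Harden.
Defender against Harden: payoffs 40, 79, 80 → best response Ignore.
Attacker against Decoy: payoffs 41, 94, 73, 90 → best response Monitor.
Attacker against Harden: payoffs 11, 45, 40, 89 → best response Harden.
Attacker against Ignore: payoffs 44, 99, 73, 34 → best response Monitor.
Mutual best responses: (Ignore, Monitor).

The unique pure-strategy Nash equilibrium is (Ignore, Monitor).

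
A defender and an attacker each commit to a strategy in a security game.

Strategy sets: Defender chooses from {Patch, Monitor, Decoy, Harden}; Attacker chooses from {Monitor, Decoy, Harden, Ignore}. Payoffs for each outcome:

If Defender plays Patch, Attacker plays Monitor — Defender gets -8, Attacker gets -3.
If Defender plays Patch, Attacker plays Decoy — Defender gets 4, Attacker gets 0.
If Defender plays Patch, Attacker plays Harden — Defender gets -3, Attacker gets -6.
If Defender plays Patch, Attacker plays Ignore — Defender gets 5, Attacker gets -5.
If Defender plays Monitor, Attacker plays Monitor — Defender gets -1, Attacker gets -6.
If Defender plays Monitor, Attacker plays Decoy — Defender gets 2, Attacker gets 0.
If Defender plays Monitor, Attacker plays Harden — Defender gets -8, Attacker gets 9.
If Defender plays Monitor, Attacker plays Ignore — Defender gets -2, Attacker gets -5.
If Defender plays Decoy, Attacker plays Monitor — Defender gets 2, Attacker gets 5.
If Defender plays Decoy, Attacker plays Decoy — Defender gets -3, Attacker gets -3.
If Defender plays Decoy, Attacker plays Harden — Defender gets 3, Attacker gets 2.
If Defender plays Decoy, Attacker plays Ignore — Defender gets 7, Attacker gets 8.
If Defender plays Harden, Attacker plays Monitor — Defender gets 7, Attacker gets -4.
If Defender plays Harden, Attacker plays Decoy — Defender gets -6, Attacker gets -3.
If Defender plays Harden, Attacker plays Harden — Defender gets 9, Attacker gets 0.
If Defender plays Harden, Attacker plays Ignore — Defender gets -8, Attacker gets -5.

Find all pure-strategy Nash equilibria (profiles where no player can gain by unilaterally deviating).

The pure Nash equilibria are (Patch, Decoy), (Decoy, Ignore), (Harden, Harden).

Defender against Monitor: payoffs -8, -1, 2, 7 → best response Harden.
Defender against Decoy: payoffs 4, 2, -3, -6 → best response Patch.
Defender against Harden: payoffs -3, -8, 3, 9 → best response Harden.
Defender against Ignore: payoffs 5, -2, 7, -8 → best response Decoy.
Attacker against Patch: payoffs -3, 0, -6, -5 → best response Decoy.
Attacker against Monitor: payoffs -6, 0, 9, -5 → best response Harden.
Attacker against Decoy: payoffs 5, -3, 2, 8 → best response Ignore.
Attacker against Harden: payoffs -4, -3, 0, -5 → best response Harden.
Mutual best responses: (Patch, Decoy); (Decoy, Ignore); (Harden, Harden).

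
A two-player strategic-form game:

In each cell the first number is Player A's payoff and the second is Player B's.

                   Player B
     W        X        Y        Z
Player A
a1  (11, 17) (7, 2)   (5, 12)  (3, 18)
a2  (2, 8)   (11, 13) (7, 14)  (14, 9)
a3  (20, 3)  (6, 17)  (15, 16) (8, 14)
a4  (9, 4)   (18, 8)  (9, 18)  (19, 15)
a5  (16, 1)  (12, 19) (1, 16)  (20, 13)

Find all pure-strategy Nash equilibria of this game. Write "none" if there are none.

(a1, W): Player A can switch to a3 (11 → 20). Not NE.
(a1, X): Player A can switch to a2 (7 → 11). Not NE.
(a1, Y): Player A can switch to a2 (5 → 7). Not NE.
(a1, Z): Player A can switch to a2 (3 → 14). Not NE.
(a2, W): Player A can switch to a1 (2 → 11). Not NE.
(a2, X): Player A can switch to a4 (11 → 18). Not NE.
(a2, Y): Player A can switch to a3 (7 → 15). Not NE.
(a2, Z): Player A can switch to a4 (14 → 19). Not NE.
(a3, W): Player B can switch to X (3 → 17). Not NE.
(a3, X): Player A can switch to a1 (6 → 7). Not NE.
(a3, Y): Player B can switch to X (16 → 17). Not NE.
(a3, Z): Player A can switch to a2 (8 → 14). Not NE.
(The remaining 8 profiles each have a profitable deviation by the same check.)

There is no pure-strategy Nash equilibrium.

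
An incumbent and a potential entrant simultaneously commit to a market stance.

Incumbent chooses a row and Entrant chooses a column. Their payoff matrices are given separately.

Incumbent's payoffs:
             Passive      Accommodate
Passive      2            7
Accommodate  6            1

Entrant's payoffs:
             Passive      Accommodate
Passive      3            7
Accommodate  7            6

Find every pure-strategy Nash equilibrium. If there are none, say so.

Pure-strategy Nash equilibria: (Passive, Accommodate), (Accommodate, Passive)

Incumbent against Passive: payoffs 2, 6 → best response Accommodate.
Incumbent against Accommodate: payoffs 7, 1 → best response Passive.
Entrant against Passive: payoffs 3, 7 → best response Accommodate.
Entrant against Accommodate: payoffs 7, 6 → best response Passive.
Mutual best responses: (Passive, Accommodate); (Accommodate, Passive).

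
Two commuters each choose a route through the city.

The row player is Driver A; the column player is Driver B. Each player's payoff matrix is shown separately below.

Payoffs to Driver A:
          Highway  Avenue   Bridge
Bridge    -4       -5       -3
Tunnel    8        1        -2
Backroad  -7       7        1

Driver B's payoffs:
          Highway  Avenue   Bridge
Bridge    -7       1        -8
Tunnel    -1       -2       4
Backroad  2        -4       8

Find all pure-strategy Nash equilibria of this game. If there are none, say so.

(Bridge, Highway): Driver A can switch to Tunnel (-4 → 8). Not NE.
(Bridge, Avenue): Driver A can switch to Tunnel (-5 → 1). Not NE.
(Bridge, Bridge): Driver A can switch to Tunnel (-3 → -2). Not NE.
(Tunnel, Highway): Driver B can switch to Bridge (-1 → 4). Not NE.
(Tunnel, Avenue): Driver A can switch to Backroad (1 → 7). Not NE.
(Tunnel, Bridge): Driver A can switch to Backroad (-2 → 1). Not NE.
(Backroad, Highway): Driver A can switch to Bridge (-7 → -4). Not NE.
(Backroad, Avenue): Driver B can switch to Highway (-4 → 2). Not NE.
(Backroad, Bridge): Driver A gets 1, best alternative -2; Driver B gets 8, best alternative 2. No profitable deviation — NE.

Pure NE: (Backroad, Bridge)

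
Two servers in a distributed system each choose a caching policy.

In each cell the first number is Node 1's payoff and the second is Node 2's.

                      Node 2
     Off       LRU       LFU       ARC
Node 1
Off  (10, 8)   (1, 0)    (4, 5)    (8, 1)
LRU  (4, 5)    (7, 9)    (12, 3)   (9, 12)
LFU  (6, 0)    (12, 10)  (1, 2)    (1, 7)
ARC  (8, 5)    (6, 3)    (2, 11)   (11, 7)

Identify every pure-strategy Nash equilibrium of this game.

For each player, find the best response to each opponent profile; mutual best responses are the pure NE.
Node 1 against Off: payoffs 10, 4, 6, 8 → best response Off.
Node 1 against LRU: payoffs 1, 7, 12, 6 → best response LFU.
Node 1 against LFU: payoffs 4, 12, 1, 2 → best response LRU.
Node 1 against ARC: payoffs 8, 9, 1, 11 → best response ARC.
Node 2 against Off: payoffs 8, 0, 5, 1 → best response Off.
Node 2 against LRU: payoffs 5, 9, 3, 12 → best response ARC.
Node 2 against LFU: payoffs 0, 10, 2, 7 → best response LRU.
Node 2 against ARC: payoffs 5, 3, 11, 7 → best response LFU.
Mutual best responses: (Off, Off); (LFU, LRU).

Pure-strategy Nash equilibria: (Off, Off); (LFU, LRU)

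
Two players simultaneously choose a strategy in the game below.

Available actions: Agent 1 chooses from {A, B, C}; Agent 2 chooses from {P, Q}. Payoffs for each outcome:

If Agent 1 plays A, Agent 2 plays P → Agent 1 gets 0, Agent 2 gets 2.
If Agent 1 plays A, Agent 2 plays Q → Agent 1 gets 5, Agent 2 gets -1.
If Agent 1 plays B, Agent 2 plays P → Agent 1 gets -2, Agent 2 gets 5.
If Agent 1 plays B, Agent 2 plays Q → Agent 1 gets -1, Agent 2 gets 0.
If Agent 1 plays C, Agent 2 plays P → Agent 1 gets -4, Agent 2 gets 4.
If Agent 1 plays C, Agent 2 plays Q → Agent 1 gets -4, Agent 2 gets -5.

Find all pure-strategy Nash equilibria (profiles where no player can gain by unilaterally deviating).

Mark each player's best response to every combination of opponents' strategies; a profile where every player is best-responding is a pure Nash equilibrium.
Agent 1 against P: payoffs 0, -2, -4 → best response A.
Agent 1 against Q: payoffs 5, -1, -4 → best response A.
Agent 2 against A: payoffs 2, -1 → best response P.
Agent 2 against B: payoffs 5, 0 → best response P.
Agent 2 against C: payoffs 4, -5 → best response P.
Mutual best responses: (A, P).

The unique pure-strategy Nash equilibrium is (A, P).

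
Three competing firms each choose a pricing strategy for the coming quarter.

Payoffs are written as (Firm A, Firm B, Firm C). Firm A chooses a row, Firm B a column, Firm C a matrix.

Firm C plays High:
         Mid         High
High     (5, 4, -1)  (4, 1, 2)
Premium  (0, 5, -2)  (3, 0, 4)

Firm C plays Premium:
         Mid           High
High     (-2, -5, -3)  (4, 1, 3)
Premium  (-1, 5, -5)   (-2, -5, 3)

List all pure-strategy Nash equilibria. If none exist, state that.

Firm A against (Mid, High): payoffs 5, 0 → best response High.
Firm A against (Mid, Premium): payoffs -2, -1 → best response Premium.
Firm A against (High, High): payoffs 4, 3 → best response High.
Firm A against (High, Premium): payoffs 4, -2 → best response High.
Firm B against (High, High): payoffs 4, 1 → best response Mid.
Firm B against (High, Premium): payoffs -5, 1 → best response High.
Firm B against (Premium, High): payoffs 5, 0 → best response Mid.
Firm B against (Premium, Premium): payoffs 5, -5 → best response Mid.
Firm C against (High, Mid): payoffs -1, -3 → best response High.
Firm C against (High, High): payoffs 2, 3 → best response Premium.
Firm C against (Premium, Mid): payoffs -2, -5 → best response High.
Firm C against (Premium, High): payoffs 4, 3 → best response High.
Mutual best responses: (High, Mid, High); (High, High, Premium).

(High, Mid, High), (High, High, Premium)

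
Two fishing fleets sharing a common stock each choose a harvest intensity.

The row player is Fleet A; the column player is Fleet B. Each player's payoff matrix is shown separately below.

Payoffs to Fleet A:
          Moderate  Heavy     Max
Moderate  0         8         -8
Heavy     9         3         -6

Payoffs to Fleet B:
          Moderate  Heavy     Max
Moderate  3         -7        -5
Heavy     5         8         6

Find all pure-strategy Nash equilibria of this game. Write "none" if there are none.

(Moderate, Moderate): Fleet A can switch to Heavy (0 → 9). Not NE.
(Moderate, Heavy): Fleet B can switch to Moderate (-7 → 3). Not NE.
(Moderate, Max): Fleet A can switch to Heavy (-8 → -6). Not NE.
(Heavy, Moderate): Fleet B can switch to Heavy (5 → 8). Not NE.
(Heavy, Heavy): Fleet A can switch to Moderate (3 → 8). Not NE.
(Heavy, Max): Fleet B can switch to Heavy (6 → 8). Not NE.

No pure-strategy Nash equilibrium.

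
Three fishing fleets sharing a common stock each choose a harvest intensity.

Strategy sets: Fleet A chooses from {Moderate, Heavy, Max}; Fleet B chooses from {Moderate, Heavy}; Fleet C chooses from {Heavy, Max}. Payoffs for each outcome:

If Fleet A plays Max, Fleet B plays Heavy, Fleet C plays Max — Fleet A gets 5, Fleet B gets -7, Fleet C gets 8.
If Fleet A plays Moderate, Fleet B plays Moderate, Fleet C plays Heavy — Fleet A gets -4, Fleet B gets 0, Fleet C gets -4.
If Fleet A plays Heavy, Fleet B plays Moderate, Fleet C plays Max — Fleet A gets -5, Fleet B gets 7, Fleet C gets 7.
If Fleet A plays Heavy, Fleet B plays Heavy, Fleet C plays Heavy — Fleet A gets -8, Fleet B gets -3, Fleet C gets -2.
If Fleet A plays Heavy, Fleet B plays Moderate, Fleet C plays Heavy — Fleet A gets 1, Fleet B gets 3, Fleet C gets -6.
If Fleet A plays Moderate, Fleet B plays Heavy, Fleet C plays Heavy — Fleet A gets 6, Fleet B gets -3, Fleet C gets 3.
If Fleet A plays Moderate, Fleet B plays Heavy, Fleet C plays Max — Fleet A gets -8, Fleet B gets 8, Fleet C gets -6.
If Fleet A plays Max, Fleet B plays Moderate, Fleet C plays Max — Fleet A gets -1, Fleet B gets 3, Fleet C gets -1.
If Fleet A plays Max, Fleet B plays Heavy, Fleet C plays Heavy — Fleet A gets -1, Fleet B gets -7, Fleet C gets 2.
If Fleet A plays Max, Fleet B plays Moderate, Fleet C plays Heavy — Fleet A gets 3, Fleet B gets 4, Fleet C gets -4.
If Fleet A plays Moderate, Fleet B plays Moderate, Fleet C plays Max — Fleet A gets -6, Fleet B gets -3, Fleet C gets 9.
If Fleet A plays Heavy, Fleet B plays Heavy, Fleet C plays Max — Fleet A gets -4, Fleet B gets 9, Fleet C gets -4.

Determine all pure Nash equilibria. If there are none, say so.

For each strategy profile, look for a profitable unilateral deviation.
(Moderate, Moderate, Heavy): Fleet A can switch to Heavy (-4 → 1). Not NE.
(Moderate, Moderate, Max): Fleet A can switch to Heavy (-6 → -5). Not NE.
(Moderate, Heavy, Heavy): Fleet B can switch to Moderate (-3 → 0). Not NE.
(Moderate, Heavy, Max): Fleet A can switch to Heavy (-8 → -4). Not NE.
(Heavy, Moderate, Heavy): Fleet A can switch to Max (1 → 3). Not NE.
(Heavy, Moderate, Max): Fleet A can switch to Max (-5 → -1). Not NE.
(Max, Moderate, Max): Fleet A gets -1, best alternative -5; Fleet B gets 3, best alternative -7; Fleet C gets -1, best alternative -4. No profitable deviation — NE.
(The remaining 5 profiles each have a profitable deviation by the same check.)

The unique pure-strategy Nash equilibrium is (Max, Moderate, Max).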